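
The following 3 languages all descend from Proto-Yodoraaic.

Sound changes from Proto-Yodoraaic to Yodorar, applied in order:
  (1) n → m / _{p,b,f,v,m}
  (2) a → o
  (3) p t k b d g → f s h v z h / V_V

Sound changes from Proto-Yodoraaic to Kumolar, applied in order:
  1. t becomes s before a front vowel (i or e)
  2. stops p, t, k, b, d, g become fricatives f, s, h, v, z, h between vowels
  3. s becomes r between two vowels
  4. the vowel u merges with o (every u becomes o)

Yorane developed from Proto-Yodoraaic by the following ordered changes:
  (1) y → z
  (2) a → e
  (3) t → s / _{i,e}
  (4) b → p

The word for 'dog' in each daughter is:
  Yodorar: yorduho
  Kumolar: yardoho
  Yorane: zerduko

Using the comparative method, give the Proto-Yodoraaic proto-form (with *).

Position 2: Yodorar has o, Kumolar has a, Yorane has e. Kumolar preserves a here (none of its changes turn any other segment into a), so the proto-segment is *a.
Position 5: Yodorar has u, Kumolar has o, Yorane has u. Yodorar preserves u here (none of its changes turn any other segment into u), so the proto-segment is *u.
Continuing position by position gives *yarduko; check it forward:
Yodorar: *yarduko
  yarduko (rule 1 does not apply)
  yarduko → yorduko   [vowel merger]
  yorduko → yorduho   [intervocalic lenition]
  giving Yodorar yorduho.
Kumolar: *yarduko > yarduho > yardoho  (by intervocalic lenition, vowel merger)
Yorane: *yarduko > zarduko > zerduko  (by unconditioned shift, vowel merger)
Only *yarduko yields all of Yodorar yorduho, Kumolar yardoho, Yorane zerduko.

*yarduko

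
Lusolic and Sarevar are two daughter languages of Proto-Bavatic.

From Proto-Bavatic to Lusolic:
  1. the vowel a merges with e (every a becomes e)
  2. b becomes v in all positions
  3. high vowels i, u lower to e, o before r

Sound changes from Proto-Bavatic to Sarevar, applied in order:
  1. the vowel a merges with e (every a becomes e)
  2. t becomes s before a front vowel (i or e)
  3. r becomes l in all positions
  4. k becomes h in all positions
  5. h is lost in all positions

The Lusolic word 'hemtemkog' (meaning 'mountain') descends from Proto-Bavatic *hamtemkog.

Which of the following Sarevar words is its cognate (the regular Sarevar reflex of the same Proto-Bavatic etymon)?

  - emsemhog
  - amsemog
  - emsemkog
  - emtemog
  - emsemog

emsemog

Sarevar: *hamtemkog > hemtemkog > hemsemkog > hemsemhog > emsemog  (by vowel merger, palatalisation, unconditioned shift, h-loss)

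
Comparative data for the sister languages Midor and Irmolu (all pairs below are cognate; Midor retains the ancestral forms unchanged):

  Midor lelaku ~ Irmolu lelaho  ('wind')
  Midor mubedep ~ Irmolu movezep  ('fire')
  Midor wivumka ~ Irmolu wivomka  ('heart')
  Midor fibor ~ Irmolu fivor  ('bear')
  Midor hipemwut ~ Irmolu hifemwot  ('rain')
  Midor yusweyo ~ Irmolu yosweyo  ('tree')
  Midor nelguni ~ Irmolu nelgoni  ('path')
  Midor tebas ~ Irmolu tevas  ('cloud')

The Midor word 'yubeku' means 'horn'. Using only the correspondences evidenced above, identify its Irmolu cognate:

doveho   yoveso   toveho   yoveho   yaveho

mubedep ~ movezep — Midor u corresponds to Irmolu o after a consonant, before a labial obstruent.
mubedep ~ movezep — Midor b corresponds to Irmolu v between vowels (before a front vowel).
lelaku ~ lelaho — Midor k corresponds to Irmolu h between vowels (before a back vowel).
lelaku ~ lelaho — Midor u corresponds to Irmolu o word-finally.
Applying these to Midor 'yubeku':
  yubeku → yobeku   (u→o after a consonant, before a labial obstruent)
  yobeku → yoveku   (b→v between vowels (before a front vowel))
  yoveku → yovehu   (k→h between vowels (before a back vowel))
  yovehu → yoveho   (u→o word-finally)
So the Irmolu cognate is 'yoveho'.

yoveho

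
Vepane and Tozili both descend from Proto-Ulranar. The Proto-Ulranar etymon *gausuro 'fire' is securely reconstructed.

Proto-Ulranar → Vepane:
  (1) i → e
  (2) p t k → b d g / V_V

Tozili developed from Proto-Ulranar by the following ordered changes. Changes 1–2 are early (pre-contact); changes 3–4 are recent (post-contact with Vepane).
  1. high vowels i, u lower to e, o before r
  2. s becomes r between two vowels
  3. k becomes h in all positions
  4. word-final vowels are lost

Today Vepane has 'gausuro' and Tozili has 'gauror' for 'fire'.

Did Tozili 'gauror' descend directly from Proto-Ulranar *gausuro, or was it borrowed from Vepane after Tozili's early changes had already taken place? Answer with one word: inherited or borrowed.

If inherited, *gausuro would pass through all of Tozili's changes:
Tozili: *gausuro > gausoro > gauroro > gauror  (by pre-rhotic lowering, rhotacism, apocope)
If borrowed from Vepane 'gausuro' after the early changes, it would undergo only the recent ones:
  rule 3 (unconditioned shift): no change (gausuro)
  rule 4 (apocope): gausuro → gausur
  ⇒ as a loan: gausur
Tozili 'gauror' matches the inherited outcome exactly, so it is an inherited cognate, not a loan.

inherited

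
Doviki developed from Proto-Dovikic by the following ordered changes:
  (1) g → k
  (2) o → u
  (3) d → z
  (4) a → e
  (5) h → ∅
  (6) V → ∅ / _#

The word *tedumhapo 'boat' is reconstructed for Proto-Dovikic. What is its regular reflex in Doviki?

Doviki: start from *tedumhapo.
  rule 1: no change — tedumhapo
  rule 2 (vowel merger): tedumhapo → tedumhapu
  rule 3 (unconditioned shift): tedumhapu → tezumhapu
  rule 4 (vowel merger): tezumhapu → tezumhepu
  rule 5 (h-loss): tezumhepu → tezumepu
  rule 6 (apocope): tezumepu → tezumep
  ⇒ Doviki tezumep

tezumep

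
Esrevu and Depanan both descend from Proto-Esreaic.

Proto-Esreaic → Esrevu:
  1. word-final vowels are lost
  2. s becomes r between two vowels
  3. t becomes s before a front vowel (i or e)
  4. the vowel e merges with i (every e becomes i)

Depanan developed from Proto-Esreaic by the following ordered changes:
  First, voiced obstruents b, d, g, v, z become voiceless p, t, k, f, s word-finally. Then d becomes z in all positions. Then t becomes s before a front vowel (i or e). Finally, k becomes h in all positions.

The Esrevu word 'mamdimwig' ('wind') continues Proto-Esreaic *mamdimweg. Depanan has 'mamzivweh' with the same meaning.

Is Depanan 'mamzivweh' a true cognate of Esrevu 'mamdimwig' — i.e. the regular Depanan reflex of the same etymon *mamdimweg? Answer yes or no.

no

Derive the expected Depanan reflex of *mamdimweg:
Depanan: *mamdimweg > mamdimwek > mamzimwek > mamzimweh  (by final devoicing, unconditioned shift, unconditioned shift)
The regular Depanan reflex would be 'mamzimweh', but the attested form is 'mamzivweh'. The correspondence is irregular, so they are not cognates (the Depanan form has a different source).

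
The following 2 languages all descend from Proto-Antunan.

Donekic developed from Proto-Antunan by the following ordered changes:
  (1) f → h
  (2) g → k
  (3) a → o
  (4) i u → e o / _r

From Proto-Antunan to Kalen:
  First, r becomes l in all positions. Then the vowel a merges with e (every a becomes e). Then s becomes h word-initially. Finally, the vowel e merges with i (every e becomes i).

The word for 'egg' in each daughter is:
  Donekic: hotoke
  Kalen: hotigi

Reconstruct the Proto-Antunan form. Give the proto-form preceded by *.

*hotage

Position 6: Donekic has e, Kalen has i. Taking the neighbouring segments as reconstructed: Donekic e can only go back to *e; Kalen i could go back to *a or *e or *i — the one source consistent with every daughter is *e.
Position 5: Donekic has k, Kalen has g. Kalen preserves g here (none of its changes turn any other segment into g), so the proto-segment is *g.
Continuing position by position gives *hotage; check it forward:
Donekic: *hotage > hotake > hotoke  (by unconditioned shift, vowel merger)
Kalen: *hotage > hotege > hotigi  (by vowel merger, vowel merger)
*hotage is the unique common source.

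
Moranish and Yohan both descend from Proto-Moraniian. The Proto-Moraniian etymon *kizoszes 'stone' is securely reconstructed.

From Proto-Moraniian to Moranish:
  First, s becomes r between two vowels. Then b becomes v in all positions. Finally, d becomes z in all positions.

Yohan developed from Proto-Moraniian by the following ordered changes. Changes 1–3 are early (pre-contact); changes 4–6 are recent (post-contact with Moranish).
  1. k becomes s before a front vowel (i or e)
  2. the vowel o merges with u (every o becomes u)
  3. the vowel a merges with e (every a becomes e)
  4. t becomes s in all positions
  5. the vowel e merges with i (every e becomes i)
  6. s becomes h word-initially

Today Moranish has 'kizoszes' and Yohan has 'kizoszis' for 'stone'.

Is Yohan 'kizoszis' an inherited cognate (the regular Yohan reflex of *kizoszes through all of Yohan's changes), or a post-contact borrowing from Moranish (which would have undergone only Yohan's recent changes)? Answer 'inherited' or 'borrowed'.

borrowed

If inherited, *kizoszes would pass through all of Yohan's changes:
Yohan: *kizoszes > sizoszes > sizuszes > sizuszis > hizuszis  (by palatalisation, vowel merger, vowel merger, debuccalisation)
If borrowed from Moranish 'kizoszes' after the early changes, it would undergo only the recent ones:
  rule 4 (unconditioned shift): no change (kizoszes)
  rule 5 (vowel merger): kizoszes → kizoszis
  rule 6 (debuccalisation): no change (kizoszis)
  ⇒ as a loan: kizoszis
Yohan 'kizoszis' matches the loan outcome 'kizoszis', not the inherited 'hizuszis' — it skipped the early Yohan changes, so it was borrowed from Moranish.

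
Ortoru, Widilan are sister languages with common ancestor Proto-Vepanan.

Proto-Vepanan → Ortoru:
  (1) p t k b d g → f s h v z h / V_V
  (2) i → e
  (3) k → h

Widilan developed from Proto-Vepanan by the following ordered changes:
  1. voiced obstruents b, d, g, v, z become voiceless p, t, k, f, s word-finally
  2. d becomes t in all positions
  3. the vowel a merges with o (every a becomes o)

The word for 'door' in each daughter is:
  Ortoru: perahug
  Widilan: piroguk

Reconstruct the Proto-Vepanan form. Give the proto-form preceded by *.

Position 2: Ortoru has e, Widilan has i. Widilan preserves i here (none of its changes turn any other segment into i), so the proto-segment is *i.
Position 5: Ortoru has h, Widilan has g. Widilan preserves g here (none of its changes turn any other segment into g), so the proto-segment is *g.
Continuing position by position gives *piragug; check it forward:
Ortoru: start from *piragug.
  rule 1 (intervocalic lenition): piragug → pirahug
  rule 2 (vowel merger): pirahug → perahug
  rule 3: no change — perahug
  ⇒ Ortoru perahug
Widilan: *piragug
  piragug → piraguk   [final devoicing]
  piraguk (rule 2 does not apply)
  piraguk → piroguk   [vowel merger]
  giving Widilan piroguk.
Only *piragug yields all of Ortoru perahug, Widilan piroguk.

*piragug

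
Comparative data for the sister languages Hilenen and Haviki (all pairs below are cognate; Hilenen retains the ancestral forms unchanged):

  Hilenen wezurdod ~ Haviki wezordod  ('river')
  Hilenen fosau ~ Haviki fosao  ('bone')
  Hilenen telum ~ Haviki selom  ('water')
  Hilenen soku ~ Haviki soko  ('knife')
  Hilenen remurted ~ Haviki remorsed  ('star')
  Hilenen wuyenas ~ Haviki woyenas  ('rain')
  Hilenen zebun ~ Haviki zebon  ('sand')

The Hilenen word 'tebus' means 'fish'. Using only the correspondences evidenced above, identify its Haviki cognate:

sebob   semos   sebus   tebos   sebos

telum ~ selom — Hilenen t corresponds to Haviki s word-initially before a front vowel.
wuyenas ~ woyenas — Hilenen u corresponds to Haviki o after a consonant, before a consonant other than r, m, n, p, b, f, v.
Applying these to Hilenen 'tebus':
  tebus → sebus   (t→s word-initially before a front vowel)
  sebus → sebos   (u→o after a consonant, before a consonant other than r, m, n, p, b, f, v)
So the Haviki cognate is 'sebos'.

sebos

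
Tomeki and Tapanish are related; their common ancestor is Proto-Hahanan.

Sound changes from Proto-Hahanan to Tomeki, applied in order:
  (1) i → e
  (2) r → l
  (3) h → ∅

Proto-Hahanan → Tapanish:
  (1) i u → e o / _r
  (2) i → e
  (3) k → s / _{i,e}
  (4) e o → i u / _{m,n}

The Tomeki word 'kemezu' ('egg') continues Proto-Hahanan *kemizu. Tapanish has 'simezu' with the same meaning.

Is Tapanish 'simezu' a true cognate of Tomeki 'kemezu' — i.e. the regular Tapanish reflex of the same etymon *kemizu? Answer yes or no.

yes

Derive the expected Tapanish reflex of *kemizu:
Tapanish: *kemizu
  kemizu (rule 1 does not apply)
  kemizu → kemezu   [vowel merger]
  kemezu → semezu   [palatalisation]
  semezu → simezu   [pre-nasal raising]
  giving Tapanish simezu.
Tapanish 'simezu' matches the regular reflex exactly, so the pair is cognate.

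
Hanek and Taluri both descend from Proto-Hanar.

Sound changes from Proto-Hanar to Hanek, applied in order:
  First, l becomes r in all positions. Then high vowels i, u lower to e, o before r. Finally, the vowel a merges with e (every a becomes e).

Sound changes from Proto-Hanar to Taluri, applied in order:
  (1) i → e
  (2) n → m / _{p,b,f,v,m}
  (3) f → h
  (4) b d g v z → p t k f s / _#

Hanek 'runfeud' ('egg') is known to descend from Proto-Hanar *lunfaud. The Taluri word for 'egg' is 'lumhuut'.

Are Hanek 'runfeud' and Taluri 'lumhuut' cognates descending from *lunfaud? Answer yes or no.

Derive the expected Taluri reflex of *lunfaud:
Taluri: *lunfaud > lumfaud > lumhaud > lumhaut  (by nasal place assimilation, unconditioned shift, final devoicing)
The regular Taluri reflex would be 'lumhaut', but the attested form is 'lumhuut'. The correspondence is irregular, so they are not cognates (the Taluri form has a different source).

no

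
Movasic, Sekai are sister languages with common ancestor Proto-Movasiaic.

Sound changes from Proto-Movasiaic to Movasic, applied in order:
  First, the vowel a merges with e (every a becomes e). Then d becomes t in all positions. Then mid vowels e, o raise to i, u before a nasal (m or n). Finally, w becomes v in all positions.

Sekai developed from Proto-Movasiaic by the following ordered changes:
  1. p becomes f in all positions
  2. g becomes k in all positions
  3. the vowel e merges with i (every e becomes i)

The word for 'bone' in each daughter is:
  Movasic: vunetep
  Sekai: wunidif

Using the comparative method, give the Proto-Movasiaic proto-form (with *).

*wunedep

Position 4: Movasic has e, Sekai has i. Taking the neighbouring segments as reconstructed: Movasic e could go back to *a or *e; Sekai i could go back to *e or *i — the one source consistent with every daughter is *e.
Position 7: Movasic has p, Sekai has f. Movasic preserves p here (none of its changes turn any other segment into p), so the proto-segment is *p.
This points to *wunedep. Verify forward in each daughter:
Movasic: start from *wunedep.
  rule 1: no change — wunedep
  rule 2 (unconditioned shift): wunedep → wunetep
  rule 3: no change — wunetep
  rule 4 (unconditioned shift): wunetep → vunetep
  ⇒ Movasic vunetep
Sekai: *wunedep > wunedef > wunidif  (by unconditioned shift, vowel merger)
*wunedep is the unique common source.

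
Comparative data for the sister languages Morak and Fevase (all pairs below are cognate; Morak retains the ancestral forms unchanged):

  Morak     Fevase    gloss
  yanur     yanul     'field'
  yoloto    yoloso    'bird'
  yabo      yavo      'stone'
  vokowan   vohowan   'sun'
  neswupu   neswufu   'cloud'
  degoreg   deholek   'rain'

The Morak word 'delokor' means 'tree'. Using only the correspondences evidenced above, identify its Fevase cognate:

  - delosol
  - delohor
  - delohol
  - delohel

vokowan ~ vohowan — Morak k corresponds to Fevase h between vowels (before a back vowel).
yanur ~ yanul — Morak r corresponds to Fevase l word-finally.
Applying these to Morak 'delokor':
  delokor → delohor   (k→h between vowels (before a back vowel))
  delohor → delohol   (r→l word-finally)
So the Fevase cognate is 'delohol'.

delohol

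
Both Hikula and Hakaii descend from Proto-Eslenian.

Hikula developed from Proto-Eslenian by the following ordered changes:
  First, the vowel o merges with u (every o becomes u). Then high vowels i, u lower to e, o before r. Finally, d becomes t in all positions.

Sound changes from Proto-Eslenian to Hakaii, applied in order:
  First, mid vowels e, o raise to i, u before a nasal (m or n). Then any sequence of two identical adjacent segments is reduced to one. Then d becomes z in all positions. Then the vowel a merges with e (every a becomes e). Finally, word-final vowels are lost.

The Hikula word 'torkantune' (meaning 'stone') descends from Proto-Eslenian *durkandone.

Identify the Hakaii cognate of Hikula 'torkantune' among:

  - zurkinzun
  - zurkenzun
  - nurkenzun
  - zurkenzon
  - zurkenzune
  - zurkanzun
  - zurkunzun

Hakaii: *durkandone > durkandune > zurkanzune > zurkenzune > zurkenzun  (by pre-nasal raising, unconditioned shift, vowel merger, apocope)

zurkenzun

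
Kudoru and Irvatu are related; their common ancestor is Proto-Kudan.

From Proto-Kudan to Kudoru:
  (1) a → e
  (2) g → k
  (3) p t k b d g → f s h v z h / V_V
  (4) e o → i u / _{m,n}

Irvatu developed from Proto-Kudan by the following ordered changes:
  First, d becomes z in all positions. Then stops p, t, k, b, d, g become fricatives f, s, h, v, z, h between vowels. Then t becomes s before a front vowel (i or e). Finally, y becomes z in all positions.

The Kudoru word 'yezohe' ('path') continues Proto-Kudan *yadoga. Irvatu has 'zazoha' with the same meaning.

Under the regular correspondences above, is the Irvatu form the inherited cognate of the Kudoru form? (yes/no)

yes

Derive the expected Irvatu reflex of *yadoga:
Irvatu: *yadoga
  yadoga → yazoga   [unconditioned shift]
  yazoga → yazoha   [intervocalic lenition]
  yazoha (rule 3 does not apply)
  yazoha → zazoha   [unconditioned shift]
  giving Irvatu zazoha.
Irvatu 'zazoha' matches the regular reflex exactly, so the pair is cognate.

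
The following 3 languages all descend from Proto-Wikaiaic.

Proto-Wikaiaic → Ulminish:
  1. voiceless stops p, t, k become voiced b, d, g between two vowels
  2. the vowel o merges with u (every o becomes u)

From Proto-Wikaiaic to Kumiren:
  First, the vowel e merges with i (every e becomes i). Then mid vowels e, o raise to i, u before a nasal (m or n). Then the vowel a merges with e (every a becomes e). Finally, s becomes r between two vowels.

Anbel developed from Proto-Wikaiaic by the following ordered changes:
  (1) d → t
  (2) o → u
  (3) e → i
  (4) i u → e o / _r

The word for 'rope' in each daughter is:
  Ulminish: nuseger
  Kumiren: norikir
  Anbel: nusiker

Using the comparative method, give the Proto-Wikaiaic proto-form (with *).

*noseker

Position 5: Ulminish has g, Kumiren has k, Anbel has k. Kumiren preserves k here (none of its changes turn any other segment into k), so the proto-segment is *k.
Position 3: Ulminish has s, Kumiren has r, Anbel has s. Ulminish preserves s here (none of its changes turn any other segment into s), so the proto-segment is *s.
Verify the candidate proto-form against each daughter:
Ulminish: start from *noseker.
  rule 1 (intervocalic voicing): noseker → noseger
  rule 2 (vowel merger): noseger → nuseger
  ⇒ Ulminish nuseger
Kumiren: *noseker
  noseker → nosikir   [vowel merger]
  nosikir (rule 2 does not apply)
  nosikir (rule 3 does not apply)
  nosikir → norikir   [rhotacism]
  giving Kumiren norikir.
Anbel: *noseker > nuseker > nusikir > nusiker  (by vowel merger, vowel merger, pre-rhotic lowering)
No other proto-form is consistent with every reflex, so the reconstruction is *noseker.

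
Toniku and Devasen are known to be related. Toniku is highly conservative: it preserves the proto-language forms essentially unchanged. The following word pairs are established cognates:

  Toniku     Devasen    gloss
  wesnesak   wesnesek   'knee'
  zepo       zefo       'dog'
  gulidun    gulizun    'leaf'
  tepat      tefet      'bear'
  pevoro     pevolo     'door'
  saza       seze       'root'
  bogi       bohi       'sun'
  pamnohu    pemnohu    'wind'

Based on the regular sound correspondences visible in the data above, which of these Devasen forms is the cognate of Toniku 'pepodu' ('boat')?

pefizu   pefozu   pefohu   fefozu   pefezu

pefozu

zepo ~ zefo — Toniku p corresponds to Devasen f between vowels (before a back vowel).
gulidun ~ gulizun — Toniku d corresponds to Devasen z between vowels (before a back vowel).
Applying these to Toniku 'pepodu':
  pepodu → pefodu   (p→f between vowels (before a back vowel))
  pefodu → pefozu   (d→z between vowels (before a back vowel))
So the Devasen cognate is 'pefozu'.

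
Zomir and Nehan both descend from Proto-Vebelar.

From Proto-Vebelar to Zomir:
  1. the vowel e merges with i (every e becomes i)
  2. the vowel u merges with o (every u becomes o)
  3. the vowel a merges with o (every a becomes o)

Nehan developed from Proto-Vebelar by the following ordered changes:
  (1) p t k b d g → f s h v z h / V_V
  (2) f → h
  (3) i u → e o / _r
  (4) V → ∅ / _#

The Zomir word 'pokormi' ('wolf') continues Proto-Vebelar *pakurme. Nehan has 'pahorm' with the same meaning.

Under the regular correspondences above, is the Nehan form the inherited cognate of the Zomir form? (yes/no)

Derive the expected Nehan reflex of *pakurme:
Nehan: *pakurme > pahurme > pahorme > pahorm  (by intervocalic lenition, pre-rhotic lowering, apocope)
Nehan 'pahorm' matches the regular reflex exactly, so the pair is cognate.

yes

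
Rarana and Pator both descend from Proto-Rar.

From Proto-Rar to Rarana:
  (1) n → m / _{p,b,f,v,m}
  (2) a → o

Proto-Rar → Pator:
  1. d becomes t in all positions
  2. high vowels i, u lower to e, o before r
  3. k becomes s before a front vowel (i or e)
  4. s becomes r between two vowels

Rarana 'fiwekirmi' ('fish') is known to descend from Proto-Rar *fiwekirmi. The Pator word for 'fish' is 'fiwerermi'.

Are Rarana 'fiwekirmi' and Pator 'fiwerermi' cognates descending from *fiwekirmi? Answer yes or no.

Derive the expected Pator reflex of *fiwekirmi:
Pator: start from *fiwekirmi.
  rule 1: no change — fiwekirmi
  rule 2 (pre-rhotic lowering): fiwekirmi → fiwekermi
  rule 3 (palatalisation): fiwekermi → fiwesermi
  rule 4 (rhotacism): fiwesermi → fiwerermi
  ⇒ Pator fiwerermi
Pator 'fiwerermi' matches the regular reflex exactly, so the pair is cognate.

yes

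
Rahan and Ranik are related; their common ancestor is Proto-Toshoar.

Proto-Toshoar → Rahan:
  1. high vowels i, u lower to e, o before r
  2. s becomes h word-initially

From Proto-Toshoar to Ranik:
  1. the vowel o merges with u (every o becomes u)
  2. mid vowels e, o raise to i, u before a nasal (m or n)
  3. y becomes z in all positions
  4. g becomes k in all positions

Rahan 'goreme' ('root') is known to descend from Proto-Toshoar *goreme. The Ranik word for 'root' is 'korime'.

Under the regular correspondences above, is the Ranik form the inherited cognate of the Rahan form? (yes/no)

Derive the expected Ranik reflex of *goreme:
Ranik: start from *goreme.
  rule 1 (vowel merger): goreme → gureme
  rule 2 (pre-nasal raising): gureme → gurime
  rule 3: no change — gurime
  rule 4 (unconditioned shift): gurime → kurime
  ⇒ Ranik kurime
The regular Ranik reflex would be 'kurime', but the attested form is 'korime'. The correspondence is irregular, so they are not cognates (the Ranik form has a different source).

no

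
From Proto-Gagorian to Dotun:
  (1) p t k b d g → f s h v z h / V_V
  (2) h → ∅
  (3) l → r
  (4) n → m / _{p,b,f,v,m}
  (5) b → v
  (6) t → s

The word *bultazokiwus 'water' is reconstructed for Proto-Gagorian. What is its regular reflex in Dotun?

vursazoiwus

Dotun: *bultazokiwus
  bultazokiwus → bultazohiwus   [intervocalic lenition]
  bultazohiwus → bultazoiwus   [h-loss]
  bultazoiwus → burtazoiwus   [unconditioned shift]
  burtazoiwus (rule 4 does not apply)
  burtazoiwus → vurtazoiwus   [unconditioned shift]
  vurtazoiwus → vursazoiwus   [unconditioned shift]
  giving Dotun vursazoiwus.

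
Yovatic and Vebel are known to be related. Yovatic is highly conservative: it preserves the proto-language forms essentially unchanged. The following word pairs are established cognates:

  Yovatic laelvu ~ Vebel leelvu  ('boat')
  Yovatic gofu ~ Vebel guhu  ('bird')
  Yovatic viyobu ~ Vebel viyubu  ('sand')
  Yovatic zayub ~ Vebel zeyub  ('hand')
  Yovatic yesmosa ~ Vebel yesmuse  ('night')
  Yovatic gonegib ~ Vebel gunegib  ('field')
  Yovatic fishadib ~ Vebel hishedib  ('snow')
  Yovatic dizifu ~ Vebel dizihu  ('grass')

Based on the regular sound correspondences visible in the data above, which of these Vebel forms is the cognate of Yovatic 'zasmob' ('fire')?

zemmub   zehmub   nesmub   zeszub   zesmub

zesmub

zayub ~ zeyub, fishadib ~ hishedib — Yovatic a corresponds to Vebel e after a consonant, before a consonant other than r, m, n, p, b, f, v.
viyobu ~ viyubu — Yovatic o corresponds to Vebel u after a consonant, before a labial obstruent.
Applying these to Yovatic 'zasmob':
  zasmob → zesmob   (a→e after a consonant, before a consonant other than r, m, n, p, b, f, v)
  zesmob → zesmub   (o→u after a consonant, before a labial obstruent)
So the Vebel cognate is 'zesmub'.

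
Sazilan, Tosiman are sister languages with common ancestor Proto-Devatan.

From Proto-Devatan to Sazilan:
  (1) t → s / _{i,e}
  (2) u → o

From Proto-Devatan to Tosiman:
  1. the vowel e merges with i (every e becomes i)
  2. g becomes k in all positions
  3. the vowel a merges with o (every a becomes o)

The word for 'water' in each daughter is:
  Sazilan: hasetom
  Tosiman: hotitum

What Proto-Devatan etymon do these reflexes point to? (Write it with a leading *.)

*hatetum

Position 2: Sazilan has a, Tosiman has o. Sazilan preserves a here (none of its changes turn any other segment into a), so the proto-segment is *a.
Position 4: Sazilan has e, Tosiman has i. Sazilan preserves e here (none of its changes turn any other segment into e), so the proto-segment is *e.
Position 3: Sazilan has s, Tosiman has t. Tosiman preserves t here (none of its changes turn any other segment into t), so the proto-segment is *t.
Verify the candidate proto-form against each daughter:
Sazilan: *hatetum > hasetum > hasetom  (by palatalisation, vowel merger)
Tosiman: *hatetum > hatitum > hotitum  (by vowel merger, vowel merger)
No other proto-form is consistent with every reflex, so the reconstruction is *hatetum.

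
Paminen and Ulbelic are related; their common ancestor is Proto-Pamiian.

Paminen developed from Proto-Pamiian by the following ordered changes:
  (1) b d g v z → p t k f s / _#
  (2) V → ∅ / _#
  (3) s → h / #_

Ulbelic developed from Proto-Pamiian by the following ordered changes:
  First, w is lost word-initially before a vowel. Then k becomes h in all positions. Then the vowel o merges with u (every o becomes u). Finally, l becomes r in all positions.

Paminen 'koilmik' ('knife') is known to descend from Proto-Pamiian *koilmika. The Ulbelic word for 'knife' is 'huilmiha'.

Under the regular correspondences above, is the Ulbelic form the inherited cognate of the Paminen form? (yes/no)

no

Derive the expected Ulbelic reflex of *koilmika:
Ulbelic: *koilmika
  koilmika (rule 1 does not apply)
  koilmika → hoilmiha   [unconditioned shift]
  hoilmiha → huilmiha   [vowel merger]
  huilmiha → huirmiha   [unconditioned shift]
  giving Ulbelic huirmiha.
The regular Ulbelic reflex would be 'huirmiha', but the attested form is 'huilmiha'. The correspondence is irregular, so they are not cognates (the Ulbelic form has a different source).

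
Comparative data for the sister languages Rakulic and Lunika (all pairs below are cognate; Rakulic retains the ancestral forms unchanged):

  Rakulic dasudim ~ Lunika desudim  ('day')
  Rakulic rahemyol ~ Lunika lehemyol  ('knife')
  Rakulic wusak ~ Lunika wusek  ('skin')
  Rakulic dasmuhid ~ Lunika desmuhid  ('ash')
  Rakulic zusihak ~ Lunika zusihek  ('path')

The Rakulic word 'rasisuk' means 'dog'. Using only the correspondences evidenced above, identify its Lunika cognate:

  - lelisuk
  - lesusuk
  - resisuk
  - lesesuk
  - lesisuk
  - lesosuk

lesisuk

rahemyol ~ lehemyol — Rakulic r corresponds to Lunika l word-initially before a back vowel.
dasudim ~ desudim, rahemyol ~ lehemyol — Rakulic a corresponds to Lunika e after a consonant, before a consonant other than r, m, n, p, b, f, v.
Applying these to Rakulic 'rasisuk':
  rasisuk → lasisuk   (r→l word-initially before a back vowel)
  lasisuk → lesisuk   (a→e after a consonant, before a consonant other than r, m, n, p, b, f, v)
So the Lunika cognate is 'lesisuk'.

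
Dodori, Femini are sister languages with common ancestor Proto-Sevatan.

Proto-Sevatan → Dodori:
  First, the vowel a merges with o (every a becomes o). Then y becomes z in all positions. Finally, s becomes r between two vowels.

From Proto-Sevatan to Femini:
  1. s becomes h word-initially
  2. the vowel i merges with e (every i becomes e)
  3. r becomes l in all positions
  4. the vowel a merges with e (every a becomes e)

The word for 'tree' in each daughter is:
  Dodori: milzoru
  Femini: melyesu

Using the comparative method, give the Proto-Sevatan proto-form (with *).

*milyasu

Position 5: Dodori has o, Femini has e. Taking the neighbouring segments as reconstructed: Dodori o could go back to *a or *o; Femini e could go back to *a or *e or *i — the one source consistent with every daughter is *a.
Position 2: Dodori has i, Femini has e. Dodori preserves i here (none of its changes turn any other segment into i), so the proto-segment is *i.
Continuing position by position gives *milyasu; check it forward:
Dodori: start from *milyasu.
  rule 1 (vowel merger): milyasu → milyosu
  rule 2 (unconditioned shift): milyosu → milzosu
  rule 3 (rhotacism): milzosu → milzoru
  ⇒ Dodori milzoru
Femini: *milyasu > melyasu > melyesu  (by vowel merger, vowel merger)
*milyasu is the unique common source.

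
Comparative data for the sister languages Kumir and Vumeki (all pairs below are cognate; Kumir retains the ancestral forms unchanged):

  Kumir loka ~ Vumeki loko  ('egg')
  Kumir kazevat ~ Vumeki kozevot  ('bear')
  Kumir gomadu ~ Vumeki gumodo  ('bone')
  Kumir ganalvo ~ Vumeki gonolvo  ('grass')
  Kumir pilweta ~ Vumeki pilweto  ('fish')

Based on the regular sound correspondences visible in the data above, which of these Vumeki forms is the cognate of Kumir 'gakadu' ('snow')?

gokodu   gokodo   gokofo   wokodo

gokodo

kazevat ~ kozevot, gomadu ~ gumodo — Kumir a corresponds to Vumeki o after a consonant, before a consonant other than r, m, n, p, b, f, v.
gomadu ~ gumodo — Kumir u corresponds to Vumeki o word-finally.
Applying these to Kumir 'gakadu':
  gakadu → gokadu   (a→o after a consonant, before a consonant other than r, m, n, p, b, f, v)
  gokadu → gokodu   (a→o after a consonant, before a consonant other than r, m, n, p, b, f, v)
  gokodu → gokodo   (u→o word-finally)
So the Vumeki cognate is 'gokodo'.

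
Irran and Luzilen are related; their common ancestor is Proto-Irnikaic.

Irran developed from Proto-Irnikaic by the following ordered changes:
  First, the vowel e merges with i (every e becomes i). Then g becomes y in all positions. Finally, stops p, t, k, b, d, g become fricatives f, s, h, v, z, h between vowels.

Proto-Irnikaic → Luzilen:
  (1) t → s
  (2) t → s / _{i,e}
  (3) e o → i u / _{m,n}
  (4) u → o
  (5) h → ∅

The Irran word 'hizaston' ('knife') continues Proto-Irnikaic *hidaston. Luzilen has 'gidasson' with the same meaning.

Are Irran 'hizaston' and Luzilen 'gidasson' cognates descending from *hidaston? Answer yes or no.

Derive the expected Luzilen reflex of *hidaston:
Luzilen: *hidaston > hidasson > hidassun > hidasson > idasson  (by unconditioned shift, pre-nasal raising, vowel merger, h-loss)
The regular Luzilen reflex would be 'idasson', but the attested form is 'gidasson'. The correspondence is irregular, so they are not cognates (the Luzilen form has a different source).

no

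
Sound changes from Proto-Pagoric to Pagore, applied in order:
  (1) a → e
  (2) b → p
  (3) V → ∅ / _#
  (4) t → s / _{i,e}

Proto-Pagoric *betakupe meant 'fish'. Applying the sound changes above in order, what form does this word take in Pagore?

Pagore: *betakupe > betekupe > petekupe > petekup > pesekup  (by vowel merger, unconditioned shift, apocope, palatalisation)

pesekup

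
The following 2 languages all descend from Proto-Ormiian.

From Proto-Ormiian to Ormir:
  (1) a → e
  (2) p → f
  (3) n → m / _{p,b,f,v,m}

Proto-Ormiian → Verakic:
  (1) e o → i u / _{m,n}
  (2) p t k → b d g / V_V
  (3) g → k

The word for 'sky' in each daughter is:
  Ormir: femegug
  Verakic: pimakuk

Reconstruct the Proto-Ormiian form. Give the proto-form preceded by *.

*pemagug

Position 1: Ormir has f, Verakic has p. Verakic preserves p here (none of its changes turn any other segment into p), so the proto-segment is *p.
Position 7: Ormir has g, Verakic has k. Ormir preserves g here (none of its changes turn any other segment into g), so the proto-segment is *g.
Continuing position by position gives *pemagug; check it forward:
Ormir: *pemagug > pemegug > femegug  (by vowel merger, unconditioned shift)
Verakic: *pemagug
  pemagug → pimagug   [pre-nasal raising]
  pimagug (rule 2 does not apply)
  pimagug → pimakuk   [unconditioned shift]
  giving Verakic pimakuk.
Only *pemagug yields all of Ormir femegug, Verakic pimakuk.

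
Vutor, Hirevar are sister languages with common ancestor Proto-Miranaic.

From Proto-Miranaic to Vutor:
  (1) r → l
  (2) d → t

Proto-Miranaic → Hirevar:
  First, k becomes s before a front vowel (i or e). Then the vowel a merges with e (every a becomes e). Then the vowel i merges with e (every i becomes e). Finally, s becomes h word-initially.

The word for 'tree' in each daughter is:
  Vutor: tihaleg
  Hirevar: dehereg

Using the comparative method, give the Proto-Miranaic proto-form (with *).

Position 2: Vutor has i, Hirevar has e. Vutor preserves i here (none of its changes turn any other segment into i), so the proto-segment is *i.
Position 5: Vutor has l, Hirevar has r. Hirevar preserves r here (none of its changes turn any other segment into r), so the proto-segment is *r.
Continuing position by position gives *dihareg; check it forward:
Vutor: *dihareg
  dihareg → dihaleg   [unconditioned shift]
  dihaleg → tihaleg   [unconditioned shift]
  giving Vutor tihaleg.
Hirevar: start from *dihareg.
  rule 1: no change — dihareg
  rule 2 (vowel merger): dihareg → dihereg
  rule 3 (vowel merger): dihereg → dehereg
  rule 4: no change — dehereg
  ⇒ Hirevar dehereg
*dihareg is the unique common source.

*dihareg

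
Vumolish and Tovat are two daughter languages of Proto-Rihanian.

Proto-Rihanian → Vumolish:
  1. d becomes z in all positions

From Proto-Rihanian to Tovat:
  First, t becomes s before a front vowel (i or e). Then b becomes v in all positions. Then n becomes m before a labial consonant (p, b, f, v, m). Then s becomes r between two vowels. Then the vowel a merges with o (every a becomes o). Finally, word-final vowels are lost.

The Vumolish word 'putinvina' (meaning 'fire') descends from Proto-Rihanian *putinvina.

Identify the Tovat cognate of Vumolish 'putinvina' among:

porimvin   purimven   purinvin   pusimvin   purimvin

Tovat: *putinvina > pusinvina > pusimvina > purimvina > purimvino > purimvin  (by palatalisation, nasal place assimilation, rhotacism, vowel merger, apocope)
Only 'purimvin' matches the regular Tovat development of *putinvina.

purimvin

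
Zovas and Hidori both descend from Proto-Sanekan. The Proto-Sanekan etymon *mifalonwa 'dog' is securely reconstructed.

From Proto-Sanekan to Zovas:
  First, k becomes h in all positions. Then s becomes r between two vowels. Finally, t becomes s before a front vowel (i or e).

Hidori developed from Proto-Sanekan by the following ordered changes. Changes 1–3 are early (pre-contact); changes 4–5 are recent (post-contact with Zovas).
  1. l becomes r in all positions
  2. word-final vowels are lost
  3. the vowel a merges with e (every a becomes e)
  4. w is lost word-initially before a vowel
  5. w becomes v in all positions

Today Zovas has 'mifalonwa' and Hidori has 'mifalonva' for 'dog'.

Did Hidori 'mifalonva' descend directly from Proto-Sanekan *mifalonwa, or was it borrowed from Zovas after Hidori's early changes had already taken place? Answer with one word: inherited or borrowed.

If inherited, *mifalonwa would pass through all of Hidori's changes:
Hidori: *mifalonwa
  mifalonwa → mifaronwa   [unconditioned shift]
  mifaronwa → mifaronw   [apocope]
  mifaronw → miferonw   [vowel merger]
  miferonw (rule 4 does not apply)
  miferonw → miferonv   [unconditioned shift]
  giving Hidori miferonv.
If borrowed from Zovas 'mifalonwa' after the early changes, it would undergo only the recent ones:
  rule 4 (glide loss): no change (mifalonwa)
  rule 5 (unconditioned shift): mifalonwa → mifalonva
  ⇒ as a loan: mifalonva
Hidori 'mifalonva' matches the loan outcome 'mifalonva', not the inherited 'miferonv' — it skipped the early Hidori changes, so it was borrowed from Zovas.

borrowed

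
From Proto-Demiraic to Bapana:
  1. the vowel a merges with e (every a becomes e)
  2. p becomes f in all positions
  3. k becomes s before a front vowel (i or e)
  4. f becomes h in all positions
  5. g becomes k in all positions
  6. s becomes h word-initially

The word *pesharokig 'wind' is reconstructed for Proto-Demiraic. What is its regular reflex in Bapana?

hesherosik

Bapana: start from *pesharokig.
  rule 1 (vowel merger): pesharokig → pesherokig
  rule 2 (unconditioned shift): pesherokig → fesherokig
  rule 3 (palatalisation): fesherokig → fesherosig
  rule 4 (unconditioned shift): fesherosig → hesherosig
  rule 5 (unconditioned shift): hesherosig → hesherosik
  rule 6: no change — hesherosik
  ⇒ Bapana hesherosik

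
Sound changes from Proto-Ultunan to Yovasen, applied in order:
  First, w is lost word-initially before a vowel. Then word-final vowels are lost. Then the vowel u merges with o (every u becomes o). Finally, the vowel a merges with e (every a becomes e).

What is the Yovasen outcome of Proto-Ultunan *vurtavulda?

vortevold

Yovasen: start from *vurtavulda.
  rule 1: no change — vurtavulda
  rule 2 (apocope): vurtavulda → vurtavuld
  rule 3 (vowel merger): vurtavuld → vortavold
  rule 4 (vowel merger): vortavold → vortevold
  ⇒ Yovasen vortevold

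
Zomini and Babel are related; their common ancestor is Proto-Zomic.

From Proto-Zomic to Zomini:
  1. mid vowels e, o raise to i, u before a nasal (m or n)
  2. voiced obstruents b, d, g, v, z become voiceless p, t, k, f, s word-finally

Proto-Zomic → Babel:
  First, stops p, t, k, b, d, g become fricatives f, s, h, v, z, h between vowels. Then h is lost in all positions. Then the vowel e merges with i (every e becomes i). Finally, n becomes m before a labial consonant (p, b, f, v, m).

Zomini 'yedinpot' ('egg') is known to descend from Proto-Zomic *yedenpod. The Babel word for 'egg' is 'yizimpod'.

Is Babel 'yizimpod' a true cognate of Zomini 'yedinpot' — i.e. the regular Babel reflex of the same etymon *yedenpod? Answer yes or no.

yes

Derive the expected Babel reflex of *yedenpod:
Babel: *yedenpod > yezenpod > yizinpod > yizimpod  (by intervocalic lenition, vowel merger, nasal place assimilation)
Babel 'yizimpod' matches the regular reflex exactly, so the pair is cognate.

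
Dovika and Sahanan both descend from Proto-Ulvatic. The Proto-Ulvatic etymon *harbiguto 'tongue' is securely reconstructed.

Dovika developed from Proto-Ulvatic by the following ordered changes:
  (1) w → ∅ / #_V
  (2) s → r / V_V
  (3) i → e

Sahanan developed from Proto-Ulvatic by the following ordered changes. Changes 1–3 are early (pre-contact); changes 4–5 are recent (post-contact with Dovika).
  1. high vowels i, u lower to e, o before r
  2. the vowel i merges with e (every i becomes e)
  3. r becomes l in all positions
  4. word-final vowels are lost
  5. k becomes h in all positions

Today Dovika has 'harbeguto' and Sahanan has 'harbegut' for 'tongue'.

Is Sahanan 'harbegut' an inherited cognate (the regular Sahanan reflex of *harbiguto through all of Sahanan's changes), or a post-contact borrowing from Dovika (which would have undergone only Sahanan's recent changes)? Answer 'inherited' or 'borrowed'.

borrowed

If inherited, *harbiguto would pass through all of Sahanan's changes:
Sahanan: start from *harbiguto.
  rule 1: no change — harbiguto
  rule 2 (vowel merger): harbiguto → harbeguto
  rule 3 (unconditioned shift): harbeguto → halbeguto
  rule 4 (apocope): halbeguto → halbegut
  rule 5: no change — halbegut
  ⇒ Sahanan halbegut
If borrowed from Dovika 'harbeguto' after the early changes, it would undergo only the recent ones:
  rule 4 (apocope): harbeguto → harbegut
  rule 5 (unconditioned shift): no change (harbegut)
  ⇒ as a loan: harbegut
Sahanan 'harbegut' matches the loan outcome 'harbegut', not the inherited 'halbegut' — it skipped the early Sahanan changes, so it was borrowed from Dovika.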